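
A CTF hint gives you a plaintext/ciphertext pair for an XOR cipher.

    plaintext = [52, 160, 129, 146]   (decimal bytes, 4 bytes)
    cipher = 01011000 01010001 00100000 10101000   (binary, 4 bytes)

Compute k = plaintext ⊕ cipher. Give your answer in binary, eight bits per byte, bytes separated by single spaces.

Since cipher = plaintext ⊕ k, XORing both sides with plaintext gives k = plaintext ⊕ cipher.
34 ^ 58 = 6c
a0 ^ 51 = f1
81 ^ 20 = a1
92 ^ a8 = 3a

01101100 11110001 10100001 00111010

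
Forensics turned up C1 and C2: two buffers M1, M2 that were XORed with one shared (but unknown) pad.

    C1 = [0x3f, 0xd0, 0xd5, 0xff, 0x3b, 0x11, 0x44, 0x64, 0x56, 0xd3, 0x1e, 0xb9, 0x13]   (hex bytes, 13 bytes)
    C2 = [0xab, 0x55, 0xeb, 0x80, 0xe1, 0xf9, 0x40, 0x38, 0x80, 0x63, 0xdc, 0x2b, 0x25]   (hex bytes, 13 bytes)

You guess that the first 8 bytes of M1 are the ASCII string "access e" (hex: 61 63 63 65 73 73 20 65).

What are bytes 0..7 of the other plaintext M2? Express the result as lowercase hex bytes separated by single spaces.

First, C1 ⊕ C2 = (M1 ⊕ K) ⊕ (M2 ⊕ K) = M1 ⊕ M2, so the key drops out. Then M2 = (M1 ⊕ M2) ⊕ M1 over the first 8 bytes.
byte 0: (3f ^ ab) ^ 61 = 94 ^ 61 = f5
byte 1: (d0 ^ 55) ^ 63 = 85 ^ 63 = e6
byte 2: (d5 ^ eb) ^ 63 = 3e ^ 63 = 5d
byte 3: (ff ^ 80) ^ 65 = 7f ^ 65 = 1a
byte 4: (3b ^ e1) ^ 73 = da ^ 73 = a9
byte 5: (11 ^ f9) ^ 73 = e8 ^ 73 = 9b
byte 6: (44 ^ 40) ^ 20 = 04 ^ 20 = 24
byte 7: (64 ^ 38) ^ 65 = 5c ^ 65 = 39

f5 e6 5d 1a a9 9b 24 39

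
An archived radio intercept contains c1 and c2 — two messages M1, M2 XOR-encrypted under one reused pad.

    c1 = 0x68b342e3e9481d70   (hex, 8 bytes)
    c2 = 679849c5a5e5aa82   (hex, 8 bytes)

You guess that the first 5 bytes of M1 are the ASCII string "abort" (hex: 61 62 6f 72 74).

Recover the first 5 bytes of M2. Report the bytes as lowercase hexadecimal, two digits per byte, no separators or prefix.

First, c1 ⊕ c2 = (M1 ⊕ K) ⊕ (M2 ⊕ K) = M1 ⊕ M2, so the key drops out. Then M2 = (M1 ⊕ M2) ⊕ M1 over the first 5 bytes.
byte 0: (68 xor 67) xor 61 = 0f xor 61 = 6e
byte 1: (b3 xor 98) xor 62 = 2b xor 62 = 49
byte 2: (42 xor 49) xor 6f = 0b xor 6f = 64
byte 3: (e3 xor c5) xor 72 = 26 xor 72 = 54
byte 4: (e9 xor a5) xor 74 = 4c xor 74 = 38

6e49645438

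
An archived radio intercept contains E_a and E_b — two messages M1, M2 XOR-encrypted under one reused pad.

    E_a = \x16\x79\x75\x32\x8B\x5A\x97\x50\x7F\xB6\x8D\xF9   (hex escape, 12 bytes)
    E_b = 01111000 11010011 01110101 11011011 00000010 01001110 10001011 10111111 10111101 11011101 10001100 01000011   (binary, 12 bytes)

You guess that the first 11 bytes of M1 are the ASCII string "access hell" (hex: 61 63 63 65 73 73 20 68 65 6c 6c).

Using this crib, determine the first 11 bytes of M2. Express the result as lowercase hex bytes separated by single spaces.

0f c9 63 8c fa 67 3c 87 a7 07 6d

First, E_a ⊕ E_b = (M1 ⊕ K) ⊕ (M2 ⊕ K) = M1 ⊕ M2, so the key drops out. Then M2 = (M1 ⊕ M2) ⊕ M1 over the first 11 bytes.
byte 0: (16 XOR 78) XOR 61 = 6e XOR 61 = 0f
byte 1: (79 XOR d3) XOR 63 = aa XOR 63 = c9
byte 2: (75 XOR 75) XOR 63 = 00 XOR 63 = 63
byte 3: (32 XOR db) XOR 65 = e9 XOR 65 = 8c
byte 4: (8b XOR 02) XOR 73 = 89 XOR 73 = fa
byte 5: (5a XOR 4e) XOR 73 = 14 XOR 73 = 67
byte 6: (97 XOR 8b) XOR 20 = 1c XOR 20 = 3c
byte 7: (50 XOR bf) XOR 68 = ef XOR 68 = 87
byte 8: (7f XOR bd) XOR 65 = c2 XOR 65 = a7
byte 9: (b6 XOR dd) XOR 6c = 6b XOR 6c = 07
byte 10: (8d XOR 8c) XOR 6c = 01 XOR 6c = 6d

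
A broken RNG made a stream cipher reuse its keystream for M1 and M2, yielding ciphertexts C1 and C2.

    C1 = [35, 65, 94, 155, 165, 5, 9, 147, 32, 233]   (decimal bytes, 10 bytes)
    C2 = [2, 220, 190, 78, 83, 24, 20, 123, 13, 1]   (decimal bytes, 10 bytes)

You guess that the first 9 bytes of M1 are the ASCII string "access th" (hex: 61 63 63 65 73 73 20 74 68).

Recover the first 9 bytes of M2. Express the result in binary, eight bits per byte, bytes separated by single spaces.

First, C1 ⊕ C2 = (M1 ⊕ K) ⊕ (M2 ⊕ K) = M1 ⊕ M2, so the key drops out. Then M2 = (M1 ⊕ M2) ⊕ M1 over the first 9 bytes.
byte 0: (23 XOR 02) XOR 61 = 21 XOR 61 = 40
byte 1: (41 XOR dc) XOR 63 = 9d XOR 63 = fe
byte 2: (5e XOR be) XOR 63 = e0 XOR 63 = 83
byte 3: (9b XOR 4e) XOR 65 = d5 XOR 65 = b0
byte 4: (a5 XOR 53) XOR 73 = f6 XOR 73 = 85
byte 5: (05 XOR 18) XOR 73 = 1d XOR 73 = 6e
byte 6: (09 XOR 14) XOR 20 = 1d XOR 20 = 3d
byte 7: (93 XOR 7b) XOR 74 = e8 XOR 74 = 9c
byte 8: (20 XOR 0d) XOR 68 = 2d XOR 68 = 45

01000000 11111110 10000011 10110000 10000101 01101110 00111101 10011100 01000101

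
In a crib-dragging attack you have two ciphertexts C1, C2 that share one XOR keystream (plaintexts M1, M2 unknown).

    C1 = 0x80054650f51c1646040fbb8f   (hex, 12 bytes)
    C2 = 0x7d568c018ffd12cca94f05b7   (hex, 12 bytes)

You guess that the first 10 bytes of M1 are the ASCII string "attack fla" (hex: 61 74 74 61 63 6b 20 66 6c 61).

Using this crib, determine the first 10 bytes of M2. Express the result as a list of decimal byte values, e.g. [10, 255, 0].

[156, 39, 190, 48, 25, 138, 36, 236, 193, 33]

First, C1 ⊕ C2 = (M1 ⊕ K) ⊕ (M2 ⊕ K) = M1 ⊕ M2, so the key drops out. Then M2 = (M1 ⊕ M2) ⊕ M1 over the first 10 bytes.
byte 0: (80 ⊕ 7d) ⊕ 61 = fd ⊕ 61 = 9c
byte 1: (05 ⊕ 56) ⊕ 74 = 53 ⊕ 74 = 27
byte 2: (46 ⊕ 8c) ⊕ 74 = ca ⊕ 74 = be
byte 3: (50 ⊕ 01) ⊕ 61 = 51 ⊕ 61 = 30
byte 4: (f5 ⊕ 8f) ⊕ 63 = 7a ⊕ 63 = 19
byte 5: (1c ⊕ fd) ⊕ 6b = e1 ⊕ 6b = 8a
byte 6: (16 ⊕ 12) ⊕ 20 = 04 ⊕ 20 = 24
byte 7: (46 ⊕ cc) ⊕ 66 = 8a ⊕ 66 = ec
byte 8: (04 ⊕ a9) ⊕ 6c = ad ⊕ 6c = c1
byte 9: (0f ⊕ 4f) ⊕ 61 = 40 ⊕ 61 = 21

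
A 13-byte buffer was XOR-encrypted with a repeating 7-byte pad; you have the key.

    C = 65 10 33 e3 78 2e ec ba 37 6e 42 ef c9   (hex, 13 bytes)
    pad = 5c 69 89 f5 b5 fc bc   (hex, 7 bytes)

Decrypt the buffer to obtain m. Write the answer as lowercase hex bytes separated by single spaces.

The 7-byte key repeats, so the effective keystream is 5c 69 89 f5 b5 fc bc 5c 69 89 f5 b5 fc.
byte 0: 101 ⊕  92 =  57
byte 1:  16 ⊕ 105 = 121
byte 2:  51 ⊕ 137 = 186
byte 3: 227 ⊕ 245 =  22
byte 4: 120 ⊕ 181 = 205
byte 5:  46 ⊕ 252 = 210
byte 6: 236 ⊕ 188 =  80
byte 7: 186 ⊕  92 = 230
byte 8:  55 ⊕ 105 =  94
byte 9: 110 ⊕ 137 = 231
byte 10:  66 ⊕ 245 = 183
byte 11: 239 ⊕ 181 =  90
byte 12: 201 ⊕ 252 =  53

39 79 ba 16 cd d2 50 e6 5e e7 b7 5a 35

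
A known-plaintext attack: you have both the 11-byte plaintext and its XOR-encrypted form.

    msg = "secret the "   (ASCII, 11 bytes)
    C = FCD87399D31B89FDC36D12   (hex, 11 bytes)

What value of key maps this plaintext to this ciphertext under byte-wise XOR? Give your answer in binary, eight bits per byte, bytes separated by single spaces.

10001111 10111101 00010000 11101011 10110110 01101111 10101001 10001001 10101011 00001000 00110010

Since C = msg ⊕ key, XORing both sides with msg gives key = msg ⊕ C.
73 xor fc = 8f
65 xor d8 = bd
63 xor 73 = 10
72 xor 99 = eb
65 xor d3 = b6
74 xor 1b = 6f
20 xor 89 = a9
74 xor fd = 89
68 xor c3 = ab
65 xor 6d = 08
20 xor 12 = 32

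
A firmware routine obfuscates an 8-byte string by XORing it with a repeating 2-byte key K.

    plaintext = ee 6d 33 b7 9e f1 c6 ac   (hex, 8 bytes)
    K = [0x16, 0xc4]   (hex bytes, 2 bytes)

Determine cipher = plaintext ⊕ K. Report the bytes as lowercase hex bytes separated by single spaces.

f8 a9 25 73 88 35 d0 68

The 2-byte key repeats, so the effective keystream is 16 c4 16 c4 16 c4 16 c4.
byte 0: 11101110 XOR 00010110 = 11111000
byte 1: 01101101 XOR 11000100 = 10101001
byte 2: 00110011 XOR 00010110 = 00100101
byte 3: 10110111 XOR 11000100 = 01110011
byte 4: 10011110 XOR 00010110 = 10001000
byte 5: 11110001 XOR 11000100 = 00110101
byte 6: 11000110 XOR 00010110 = 11010000
byte 7: 10101100 XOR 11000100 = 01101000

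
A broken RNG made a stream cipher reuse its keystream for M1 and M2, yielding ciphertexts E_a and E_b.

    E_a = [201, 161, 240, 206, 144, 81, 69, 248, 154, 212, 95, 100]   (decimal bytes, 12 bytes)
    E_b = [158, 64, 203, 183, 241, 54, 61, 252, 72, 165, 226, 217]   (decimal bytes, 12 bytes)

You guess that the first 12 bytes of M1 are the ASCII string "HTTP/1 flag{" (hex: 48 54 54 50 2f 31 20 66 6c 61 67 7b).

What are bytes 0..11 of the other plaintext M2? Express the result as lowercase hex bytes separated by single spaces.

First, E_a ⊕ E_b = (M1 ⊕ K) ⊕ (M2 ⊕ K) = M1 ⊕ M2, so the key drops out. Then M2 = (M1 ⊕ M2) ⊕ M1 over the first 12 bytes.
byte 0: (c9 ⊕ 9e) ⊕ 48 = 57 ⊕ 48 = 1f
byte 1: (a1 ⊕ 40) ⊕ 54 = e1 ⊕ 54 = b5
byte 2: (f0 ⊕ cb) ⊕ 54 = 3b ⊕ 54 = 6f
byte 3: (ce ⊕ b7) ⊕ 50 = 79 ⊕ 50 = 29
byte 4: (90 ⊕ f1) ⊕ 2f = 61 ⊕ 2f = 4e
byte 5: (51 ⊕ 36) ⊕ 31 = 67 ⊕ 31 = 56
byte 6: (45 ⊕ 3d) ⊕ 20 = 78 ⊕ 20 = 58
byte 7: (f8 ⊕ fc) ⊕ 66 = 04 ⊕ 66 = 62
byte 8: (9a ⊕ 48) ⊕ 6c = d2 ⊕ 6c = be
byte 9: (d4 ⊕ a5) ⊕ 61 = 71 ⊕ 61 = 10
byte 10: (5f ⊕ e2) ⊕ 67 = bd ⊕ 67 = da
byte 11: (64 ⊕ d9) ⊕ 7b = bd ⊕ 7b = c6

1f b5 6f 29 4e 56 58 62 be 10 da c6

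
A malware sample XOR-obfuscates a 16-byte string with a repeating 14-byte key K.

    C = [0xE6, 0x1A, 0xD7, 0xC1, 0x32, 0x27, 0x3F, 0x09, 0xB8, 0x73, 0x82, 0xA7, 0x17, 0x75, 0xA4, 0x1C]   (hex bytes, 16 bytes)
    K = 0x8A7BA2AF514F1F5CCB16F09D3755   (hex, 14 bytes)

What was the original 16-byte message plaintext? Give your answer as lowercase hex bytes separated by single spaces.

6c 61 75 6e 63 68 20 55 73 65 72 3a 20 20 2e 67

The 14-byte key repeats, so the effective keystream is 8a 7b a2 af 51 4f 1f 5c cb 16 f0 9d 37 55 8a 7b.
byte 0: e6 ⊕ 8a = 6c
byte 1: 1a ⊕ 7b = 61
byte 2: d7 ⊕ a2 = 75
byte 3: c1 ⊕ af = 6e
byte 4: 32 ⊕ 51 = 63
byte 5: 27 ⊕ 4f = 68
byte 6: 3f ⊕ 1f = 20
byte 7: 09 ⊕ 5c = 55
byte 8: b8 ⊕ cb = 73
byte 9: 73 ⊕ 16 = 65
byte 10: 82 ⊕ f0 = 72
byte 11: a7 ⊕ 9d = 3a
byte 12: 17 ⊕ 37 = 20
byte 13: 75 ⊕ 55 = 20
byte 14: a4 ⊕ 8a = 2e
byte 15: 1c ⊕ 7b = 67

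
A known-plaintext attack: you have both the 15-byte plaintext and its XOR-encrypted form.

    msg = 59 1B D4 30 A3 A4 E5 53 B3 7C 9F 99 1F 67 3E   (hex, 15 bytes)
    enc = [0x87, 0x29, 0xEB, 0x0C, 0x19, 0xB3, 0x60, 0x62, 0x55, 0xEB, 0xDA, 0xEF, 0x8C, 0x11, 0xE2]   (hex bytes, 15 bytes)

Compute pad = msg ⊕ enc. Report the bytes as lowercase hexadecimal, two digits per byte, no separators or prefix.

Since enc = msg ⊕ pad, XORing both sides with msg gives pad = msg ⊕ enc.
 89 ^ 135 = 222
 27 ^  41 =  50
212 ^ 235 =  63
 48 ^  12 =  60
163 ^  25 = 186
164 ^ 179 =  23
229 ^  96 = 133
 83 ^  98 =  49
179 ^  85 = 230
124 ^ 235 = 151
159 ^ 218 =  69
153 ^ 239 = 118
 31 ^ 140 = 147
103 ^  17 = 118
 62 ^ 226 = 220

de323f3cba178531e69745769376dc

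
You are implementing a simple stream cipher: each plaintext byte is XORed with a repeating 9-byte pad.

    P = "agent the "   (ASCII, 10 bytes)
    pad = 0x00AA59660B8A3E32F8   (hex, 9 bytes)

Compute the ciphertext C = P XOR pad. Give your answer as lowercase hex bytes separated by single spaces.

61 cd 3c 08 7f aa 4a 5a 9d 20

The 9-byte key repeats, so the effective keystream is 00 aa 59 66 0b 8a 3e 32 f8 00.
byte 0: 61 ⊕ 00 = 61
byte 1: 67 ⊕ aa = cd
byte 2: 65 ⊕ 59 = 3c
byte 3: 6e ⊕ 66 = 08
byte 4: 74 ⊕ 0b = 7f
byte 5: 20 ⊕ 8a = aa
byte 6: 74 ⊕ 3e = 4a
byte 7: 68 ⊕ 32 = 5a
byte 8: 65 ⊕ f8 = 9d
byte 9: 20 ⊕ 00 = 20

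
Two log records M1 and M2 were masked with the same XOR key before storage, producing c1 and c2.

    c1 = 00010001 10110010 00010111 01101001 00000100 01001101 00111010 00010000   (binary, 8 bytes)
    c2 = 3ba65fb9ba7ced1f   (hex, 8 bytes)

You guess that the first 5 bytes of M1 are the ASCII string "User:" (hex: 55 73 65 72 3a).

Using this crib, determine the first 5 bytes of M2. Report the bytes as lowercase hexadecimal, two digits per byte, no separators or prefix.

7f672da284

First, c1 ⊕ c2 = (M1 ⊕ K) ⊕ (M2 ⊕ K) = M1 ⊕ M2, so the key drops out. Then M2 = (M1 ⊕ M2) ⊕ M1 over the first 5 bytes.
byte 0: (11 ⊕ 3b) ⊕ 55 = 2a ⊕ 55 = 7f
byte 1: (b2 ⊕ a6) ⊕ 73 = 14 ⊕ 73 = 67
byte 2: (17 ⊕ 5f) ⊕ 65 = 48 ⊕ 65 = 2d
byte 3: (69 ⊕ b9) ⊕ 72 = d0 ⊕ 72 = a2
byte 4: (04 ⊕ ba) ⊕ 3a = be ⊕ 3a = 84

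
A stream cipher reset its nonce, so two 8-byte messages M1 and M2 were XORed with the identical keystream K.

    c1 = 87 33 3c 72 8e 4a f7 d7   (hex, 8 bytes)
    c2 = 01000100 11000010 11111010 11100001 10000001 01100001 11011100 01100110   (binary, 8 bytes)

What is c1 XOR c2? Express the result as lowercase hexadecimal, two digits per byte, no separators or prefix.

c1 ⊕ c2 = (M1 ⊕ K) ⊕ (M2 ⊕ K) = M1 ⊕ M2 — the shared key cancels under XOR.
87 ^ 44 = c3
33 ^ c2 = f1
3c ^ fa = c6
72 ^ e1 = 93
8e ^ 81 = 0f
4a ^ 61 = 2b
f7 ^ dc = 2b
d7 ^ 66 = b1

c3f1c6930f2b2bb1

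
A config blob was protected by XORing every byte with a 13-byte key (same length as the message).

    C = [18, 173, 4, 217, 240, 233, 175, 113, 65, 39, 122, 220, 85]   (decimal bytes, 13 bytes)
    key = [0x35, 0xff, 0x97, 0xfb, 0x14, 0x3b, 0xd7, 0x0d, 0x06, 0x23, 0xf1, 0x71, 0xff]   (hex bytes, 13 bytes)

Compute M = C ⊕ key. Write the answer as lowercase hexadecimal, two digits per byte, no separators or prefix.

 18 XOR  53 =  39
173 XOR 255 =  82
  4 XOR 151 = 147
217 XOR 251 =  34
240 XOR  20 = 228
233 XOR  59 = 210
175 XOR 215 = 120
113 XOR  13 = 124
 65 XOR   6 =  71
 39 XOR  35 =   4
122 XOR 241 = 139
220 XOR 113 = 173
 85 XOR 255 = 170

27529322e4d2787c47048badaa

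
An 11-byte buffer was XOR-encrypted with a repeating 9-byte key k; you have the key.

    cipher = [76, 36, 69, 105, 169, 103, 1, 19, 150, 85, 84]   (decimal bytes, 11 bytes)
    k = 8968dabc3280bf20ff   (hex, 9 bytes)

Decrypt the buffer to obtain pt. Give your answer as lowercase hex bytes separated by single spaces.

The 9-byte key repeats, so the effective keystream is 89 68 da bc 32 80 bf 20 ff 89 68.
byte 0: 4c xor 89 = c5
byte 1: 24 xor 68 = 4c
byte 2: 45 xor da = 9f
byte 3: 69 xor bc = d5
byte 4: a9 xor 32 = 9b
byte 5: 67 xor 80 = e7
byte 6: 01 xor bf = be
byte 7: 13 xor 20 = 33
byte 8: 96 xor ff = 69
byte 9: 55 xor 89 = dc
byte 10: 54 xor 68 = 3c

c5 4c 9f d5 9b e7 be 33 69 dc 3c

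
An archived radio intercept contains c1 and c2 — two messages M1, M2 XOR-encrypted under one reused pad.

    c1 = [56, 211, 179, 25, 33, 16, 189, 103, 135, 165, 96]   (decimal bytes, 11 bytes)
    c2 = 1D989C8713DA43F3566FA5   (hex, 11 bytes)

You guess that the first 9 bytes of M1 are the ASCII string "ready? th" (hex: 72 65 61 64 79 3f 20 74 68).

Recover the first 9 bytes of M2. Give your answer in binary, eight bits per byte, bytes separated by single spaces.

First, c1 ⊕ c2 = (M1 ⊕ K) ⊕ (M2 ⊕ K) = M1 ⊕ M2, so the key drops out. Then M2 = (M1 ⊕ M2) ⊕ M1 over the first 9 bytes.
byte 0: (38 XOR 1d) XOR 72 = 25 XOR 72 = 57
byte 1: (d3 XOR 98) XOR 65 = 4b XOR 65 = 2e
byte 2: (b3 XOR 9c) XOR 61 = 2f XOR 61 = 4e
byte 3: (19 XOR 87) XOR 64 = 9e XOR 64 = fa
byte 4: (21 XOR 13) XOR 79 = 32 XOR 79 = 4b
byte 5: (10 XOR da) XOR 3f = ca XOR 3f = f5
byte 6: (bd XOR 43) XOR 20 = fe XOR 20 = de
byte 7: (67 XOR f3) XOR 74 = 94 XOR 74 = e0
byte 8: (87 XOR 56) XOR 68 = d1 XOR 68 = b9

01010111 00101110 01001110 11111010 01001011 11110101 11011110 11100000 10111001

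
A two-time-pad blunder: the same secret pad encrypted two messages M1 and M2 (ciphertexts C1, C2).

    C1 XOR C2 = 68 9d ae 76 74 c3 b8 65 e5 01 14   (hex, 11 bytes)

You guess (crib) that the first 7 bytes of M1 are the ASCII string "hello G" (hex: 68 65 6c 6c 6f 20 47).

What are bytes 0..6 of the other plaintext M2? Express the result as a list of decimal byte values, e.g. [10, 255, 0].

Since C1 ⊕ C2 = M1 ⊕ M2, XORing with the guessed M1 bytes yields the corresponding M2 bytes: M2 = (C1 ⊕ C2) ⊕ M1.
68 xor 68 = 00
9d xor 65 = f8
ae xor 6c = c2
76 xor 6c = 1a
74 xor 6f = 1b
c3 xor 20 = e3
b8 xor 47 = ff

[0, 248, 194, 26, 27, 227, 255]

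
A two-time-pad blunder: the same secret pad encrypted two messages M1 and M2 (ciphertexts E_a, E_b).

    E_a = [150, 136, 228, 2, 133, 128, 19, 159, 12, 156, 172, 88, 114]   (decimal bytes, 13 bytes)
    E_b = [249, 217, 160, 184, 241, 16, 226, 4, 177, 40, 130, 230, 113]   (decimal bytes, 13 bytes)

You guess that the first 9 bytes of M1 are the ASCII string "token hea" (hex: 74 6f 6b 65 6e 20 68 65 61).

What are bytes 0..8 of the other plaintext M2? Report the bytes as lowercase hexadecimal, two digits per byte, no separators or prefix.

First, E_a ⊕ E_b = (M1 ⊕ K) ⊕ (M2 ⊕ K) = M1 ⊕ M2, so the key drops out. Then M2 = (M1 ⊕ M2) ⊕ M1 over the first 9 bytes.
byte 0: (96 ^ f9) ^ 74 = 6f ^ 74 = 1b
byte 1: (88 ^ d9) ^ 6f = 51 ^ 6f = 3e
byte 2: (e4 ^ a0) ^ 6b = 44 ^ 6b = 2f
byte 3: (02 ^ b8) ^ 65 = ba ^ 65 = df
byte 4: (85 ^ f1) ^ 6e = 74 ^ 6e = 1a
byte 5: (80 ^ 10) ^ 20 = 90 ^ 20 = b0
byte 6: (13 ^ e2) ^ 68 = f1 ^ 68 = 99
byte 7: (9f ^ 04) ^ 65 = 9b ^ 65 = fe
byte 8: (0c ^ b1) ^ 61 = bd ^ 61 = dc

1b3e2fdf1ab099fedc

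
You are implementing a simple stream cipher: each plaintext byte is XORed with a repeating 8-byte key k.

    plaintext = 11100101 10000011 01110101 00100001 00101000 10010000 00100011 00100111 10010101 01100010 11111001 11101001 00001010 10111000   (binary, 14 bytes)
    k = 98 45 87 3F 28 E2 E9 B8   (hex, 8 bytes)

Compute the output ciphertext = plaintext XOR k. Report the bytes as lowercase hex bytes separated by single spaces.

The 8-byte key repeats, so the effective keystream is 98 45 87 3f 28 e2 e9 b8 98 45 87 3f 28 e2.
byte 0: 229 ^ 152 = 125
byte 1: 131 ^  69 = 198
byte 2: 117 ^ 135 = 242
byte 3:  33 ^  63 =  30
byte 4:  40 ^  40 =   0
byte 5: 144 ^ 226 = 114
byte 6:  35 ^ 233 = 202
byte 7:  39 ^ 184 = 159
byte 8: 149 ^ 152 =  13
byte 9:  98 ^  69 =  39
byte 10: 249 ^ 135 = 126
byte 11: 233 ^  63 = 214
byte 12:  10 ^  40 =  34
byte 13: 184 ^ 226 =  90

7d c6 f2 1e 00 72 ca 9f 0d 27 7e d6 22 5a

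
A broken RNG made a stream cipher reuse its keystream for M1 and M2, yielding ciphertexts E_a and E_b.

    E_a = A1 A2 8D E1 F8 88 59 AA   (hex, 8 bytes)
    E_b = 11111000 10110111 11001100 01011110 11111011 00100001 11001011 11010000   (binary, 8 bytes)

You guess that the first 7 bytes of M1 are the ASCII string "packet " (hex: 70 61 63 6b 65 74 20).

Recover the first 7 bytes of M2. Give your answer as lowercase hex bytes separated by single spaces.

First, E_a ⊕ E_b = (M1 ⊕ K) ⊕ (M2 ⊕ K) = M1 ⊕ M2, so the key drops out. Then M2 = (M1 ⊕ M2) ⊕ M1 over the first 7 bytes.
byte 0: (a1 XOR f8) XOR 70 = 59 XOR 70 = 29
byte 1: (a2 XOR b7) XOR 61 = 15 XOR 61 = 74
byte 2: (8d XOR cc) XOR 63 = 41 XOR 63 = 22
byte 3: (e1 XOR 5e) XOR 6b = bf XOR 6b = d4
byte 4: (f8 XOR fb) XOR 65 = 03 XOR 65 = 66
byte 5: (88 XOR 21) XOR 74 = a9 XOR 74 = dd
byte 6: (59 XOR cb) XOR 20 = 92 XOR 20 = b2

29 74 22 d4 66 dd b2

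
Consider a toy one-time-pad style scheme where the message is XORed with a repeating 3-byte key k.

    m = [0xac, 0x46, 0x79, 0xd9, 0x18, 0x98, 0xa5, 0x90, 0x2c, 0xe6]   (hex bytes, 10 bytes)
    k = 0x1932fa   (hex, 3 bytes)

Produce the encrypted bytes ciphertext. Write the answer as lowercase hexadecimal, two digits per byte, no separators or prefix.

The 3-byte key repeats, so the effective keystream is 19 32 fa 19 32 fa 19 32 fa 19.
byte 0: ac XOR 19 = b5
byte 1: 46 XOR 32 = 74
byte 2: 79 XOR fa = 83
byte 3: d9 XOR 19 = c0
byte 4: 18 XOR 32 = 2a
byte 5: 98 XOR fa = 62
byte 6: a5 XOR 19 = bc
byte 7: 90 XOR 32 = a2
byte 8: 2c XOR fa = d6
byte 9: e6 XOR 19 = ff

b57483c02a62bca2d6ff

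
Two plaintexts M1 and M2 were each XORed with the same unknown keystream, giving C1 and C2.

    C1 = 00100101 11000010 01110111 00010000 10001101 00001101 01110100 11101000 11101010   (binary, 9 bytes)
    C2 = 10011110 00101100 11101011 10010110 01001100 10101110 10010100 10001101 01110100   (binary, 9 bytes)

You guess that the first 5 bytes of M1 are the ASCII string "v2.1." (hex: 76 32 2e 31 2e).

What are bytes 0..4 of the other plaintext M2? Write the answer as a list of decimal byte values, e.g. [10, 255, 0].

First, C1 ⊕ C2 = (M1 ⊕ K) ⊕ (M2 ⊕ K) = M1 ⊕ M2, so the key drops out. Then M2 = (M1 ⊕ M2) ⊕ M1 over the first 5 bytes.
byte 0: (25 xor 9e) xor 76 = bb xor 76 = cd
byte 1: (c2 xor 2c) xor 32 = ee xor 32 = dc
byte 2: (77 xor eb) xor 2e = 9c xor 2e = b2
byte 3: (10 xor 96) xor 31 = 86 xor 31 = b7
byte 4: (8d xor 4c) xor 2e = c1 xor 2e = ef

[205, 220, 178, 183, 239]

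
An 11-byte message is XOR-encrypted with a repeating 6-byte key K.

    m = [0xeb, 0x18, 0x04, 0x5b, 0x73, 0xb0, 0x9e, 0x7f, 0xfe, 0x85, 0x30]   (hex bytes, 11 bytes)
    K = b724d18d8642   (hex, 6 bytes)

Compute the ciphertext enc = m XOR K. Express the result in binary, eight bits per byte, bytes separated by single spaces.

The 6-byte key repeats, so the effective keystream is b7 24 d1 8d 86 42 b7 24 d1 8d 86.
byte 0: eb ⊕ b7 = 5c
byte 1: 18 ⊕ 24 = 3c
byte 2: 04 ⊕ d1 = d5
byte 3: 5b ⊕ 8d = d6
byte 4: 73 ⊕ 86 = f5
byte 5: b0 ⊕ 42 = f2
byte 6: 9e ⊕ b7 = 29
byte 7: 7f ⊕ 24 = 5b
byte 8: fe ⊕ d1 = 2f
byte 9: 85 ⊕ 8d = 08
byte 10: 30 ⊕ 86 = b6

01011100 00111100 11010101 11010110 11110101 11110010 00101001 01011011 00101111 00001000 10110110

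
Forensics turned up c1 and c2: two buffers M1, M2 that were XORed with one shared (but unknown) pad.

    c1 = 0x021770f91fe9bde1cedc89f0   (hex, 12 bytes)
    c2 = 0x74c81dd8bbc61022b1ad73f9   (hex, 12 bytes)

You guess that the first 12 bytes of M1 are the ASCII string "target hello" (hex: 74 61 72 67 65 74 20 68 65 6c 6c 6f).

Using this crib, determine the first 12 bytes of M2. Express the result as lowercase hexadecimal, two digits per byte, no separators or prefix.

First, c1 ⊕ c2 = (M1 ⊕ K) ⊕ (M2 ⊕ K) = M1 ⊕ M2, so the key drops out. Then M2 = (M1 ⊕ M2) ⊕ M1 over the first 12 bytes.
byte 0: (02 ⊕ 74) ⊕ 74 = 76 ⊕ 74 = 02
byte 1: (17 ⊕ c8) ⊕ 61 = df ⊕ 61 = be
byte 2: (70 ⊕ 1d) ⊕ 72 = 6d ⊕ 72 = 1f
byte 3: (f9 ⊕ d8) ⊕ 67 = 21 ⊕ 67 = 46
byte 4: (1f ⊕ bb) ⊕ 65 = a4 ⊕ 65 = c1
byte 5: (e9 ⊕ c6) ⊕ 74 = 2f ⊕ 74 = 5b
byte 6: (bd ⊕ 10) ⊕ 20 = ad ⊕ 20 = 8d
byte 7: (e1 ⊕ 22) ⊕ 68 = c3 ⊕ 68 = ab
byte 8: (ce ⊕ b1) ⊕ 65 = 7f ⊕ 65 = 1a
byte 9: (dc ⊕ ad) ⊕ 6c = 71 ⊕ 6c = 1d
byte 10: (89 ⊕ 73) ⊕ 6c = fa ⊕ 6c = 96
byte 11: (f0 ⊕ f9) ⊕ 6f = 09 ⊕ 6f = 66

02be1f46c15b8dab1a1d9666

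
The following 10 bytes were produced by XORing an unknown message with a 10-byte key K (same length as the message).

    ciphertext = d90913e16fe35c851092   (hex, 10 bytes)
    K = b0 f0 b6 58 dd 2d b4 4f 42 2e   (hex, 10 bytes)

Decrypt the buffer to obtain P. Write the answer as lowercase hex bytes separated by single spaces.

69 f9 a5 b9 b2 ce e8 ca 52 bc

d9 ⊕ b0 = 69
09 ⊕ f0 = f9
13 ⊕ b6 = a5
e1 ⊕ 58 = b9
6f ⊕ dd = b2
e3 ⊕ 2d = ce
5c ⊕ b4 = e8
85 ⊕ 4f = ca
10 ⊕ 42 = 52
92 ⊕ 2e = bc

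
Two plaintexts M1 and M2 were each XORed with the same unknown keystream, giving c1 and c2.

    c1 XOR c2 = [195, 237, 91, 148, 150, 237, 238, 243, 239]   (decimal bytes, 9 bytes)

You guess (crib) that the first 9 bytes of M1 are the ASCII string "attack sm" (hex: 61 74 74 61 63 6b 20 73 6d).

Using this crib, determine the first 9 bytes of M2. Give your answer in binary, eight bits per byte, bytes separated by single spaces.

Since c1 ⊕ c2 = M1 ⊕ M2, XORing with the guessed M1 bytes yields the corresponding M2 bytes: M2 = (c1 ⊕ c2) ⊕ M1.
byte 0: 195 xor  97 = 162
byte 1: 237 xor 116 = 153
byte 2:  91 xor 116 =  47
byte 3: 148 xor  97 = 245
byte 4: 150 xor  99 = 245
byte 5: 237 xor 107 = 134
byte 6: 238 xor  32 = 206
byte 7: 243 xor 115 = 128
byte 8: 239 xor 109 = 130

10100010 10011001 00101111 11110101 11110101 10000110 11001110 10000000 10000010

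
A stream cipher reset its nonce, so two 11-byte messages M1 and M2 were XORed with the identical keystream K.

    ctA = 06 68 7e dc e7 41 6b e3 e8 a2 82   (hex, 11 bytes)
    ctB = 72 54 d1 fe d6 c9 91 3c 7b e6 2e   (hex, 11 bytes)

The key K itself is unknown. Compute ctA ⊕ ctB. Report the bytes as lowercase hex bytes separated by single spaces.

ctA ⊕ ctB = (M1 ⊕ K) ⊕ (M2 ⊕ K) = M1 ⊕ M2 — the shared key cancels under XOR.
06 XOR 72 = 74
68 XOR 54 = 3c
7e XOR d1 = af
dc XOR fe = 22
e7 XOR d6 = 31
41 XOR c9 = 88
6b XOR 91 = fa
e3 XOR 3c = df
e8 XOR 7b = 93
a2 XOR e6 = 44
82 XOR 2e = ac

74 3c af 22 31 88 fa df 93 44 ac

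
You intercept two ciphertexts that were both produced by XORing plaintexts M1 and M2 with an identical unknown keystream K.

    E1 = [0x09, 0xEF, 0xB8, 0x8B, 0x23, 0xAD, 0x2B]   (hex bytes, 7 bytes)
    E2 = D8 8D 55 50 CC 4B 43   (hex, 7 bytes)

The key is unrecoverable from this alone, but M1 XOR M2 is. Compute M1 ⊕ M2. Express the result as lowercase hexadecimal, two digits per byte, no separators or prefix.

d162eddbefe668

E1 ⊕ E2 = (M1 ⊕ K) ⊕ (M2 ⊕ K) = M1 ⊕ M2 — the shared key cancels under XOR.
09 XOR d8 = d1
ef XOR 8d = 62
b8 XOR 55 = ed
8b XOR 50 = db
23 XOR cc = ef
ad XOR 4b = e6
2b XOR 43 = 68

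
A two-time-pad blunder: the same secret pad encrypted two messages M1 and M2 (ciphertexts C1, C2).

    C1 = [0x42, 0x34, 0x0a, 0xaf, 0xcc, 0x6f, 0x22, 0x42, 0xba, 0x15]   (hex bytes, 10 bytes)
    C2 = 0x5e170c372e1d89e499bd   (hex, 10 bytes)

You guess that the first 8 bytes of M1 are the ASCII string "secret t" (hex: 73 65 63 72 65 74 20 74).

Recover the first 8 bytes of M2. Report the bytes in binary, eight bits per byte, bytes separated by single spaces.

First, C1 ⊕ C2 = (M1 ⊕ K) ⊕ (M2 ⊕ K) = M1 ⊕ M2, so the key drops out. Then M2 = (M1 ⊕ M2) ⊕ M1 over the first 8 bytes.
byte 0: (42 XOR 5e) XOR 73 = 1c XOR 73 = 6f
byte 1: (34 XOR 17) XOR 65 = 23 XOR 65 = 46
byte 2: (0a XOR 0c) XOR 63 = 06 XOR 63 = 65
byte 3: (af XOR 37) XOR 72 = 98 XOR 72 = ea
byte 4: (cc XOR 2e) XOR 65 = e2 XOR 65 = 87
byte 5: (6f XOR 1d) XOR 74 = 72 XOR 74 = 06
byte 6: (22 XOR 89) XOR 20 = ab XOR 20 = 8b
byte 7: (42 XOR e4) XOR 74 = a6 XOR 74 = d2

01101111 01000110 01100101 11101010 10000111 00000110 10001011 11010010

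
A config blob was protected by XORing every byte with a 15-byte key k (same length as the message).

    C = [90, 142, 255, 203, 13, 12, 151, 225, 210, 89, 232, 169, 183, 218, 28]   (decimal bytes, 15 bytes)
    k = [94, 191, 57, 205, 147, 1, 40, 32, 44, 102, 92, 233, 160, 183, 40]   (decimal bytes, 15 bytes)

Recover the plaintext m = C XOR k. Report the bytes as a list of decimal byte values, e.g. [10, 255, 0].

[4, 49, 198, 6, 158, 13, 191, 193, 254, 63, 180, 64, 23, 109, 52]

XOR is its own inverse, so applying the key byte-wise gives the result directly.
5a ^ 5e = 04
8e ^ bf = 31
ff ^ 39 = c6
cb ^ cd = 06
0d ^ 93 = 9e
0c ^ 01 = 0d
97 ^ 28 = bf
e1 ^ 20 = c1
d2 ^ 2c = fe
59 ^ 66 = 3f
e8 ^ 5c = b4
a9 ^ e9 = 40
b7 ^ a0 = 17
da ^ b7 = 6d
1c ^ 28 = 34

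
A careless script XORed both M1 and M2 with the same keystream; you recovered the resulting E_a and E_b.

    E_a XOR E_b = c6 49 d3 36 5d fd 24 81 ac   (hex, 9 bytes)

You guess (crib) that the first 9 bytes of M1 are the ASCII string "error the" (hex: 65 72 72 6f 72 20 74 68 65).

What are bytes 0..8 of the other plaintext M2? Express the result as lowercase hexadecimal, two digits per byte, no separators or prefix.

a33ba1592fdd50e9c9

Since E_a ⊕ E_b = M1 ⊕ M2, XORing with the guessed M1 bytes yields the corresponding M2 bytes: M2 = (E_a ⊕ E_b) ⊕ M1.
byte 0: c6 xor 65 = a3
byte 1: 49 xor 72 = 3b
byte 2: d3 xor 72 = a1
byte 3: 36 xor 6f = 59
byte 4: 5d xor 72 = 2f
byte 5: fd xor 20 = dd
byte 6: 24 xor 74 = 50
byte 7: 81 xor 68 = e9
byte 8: ac xor 65 = c9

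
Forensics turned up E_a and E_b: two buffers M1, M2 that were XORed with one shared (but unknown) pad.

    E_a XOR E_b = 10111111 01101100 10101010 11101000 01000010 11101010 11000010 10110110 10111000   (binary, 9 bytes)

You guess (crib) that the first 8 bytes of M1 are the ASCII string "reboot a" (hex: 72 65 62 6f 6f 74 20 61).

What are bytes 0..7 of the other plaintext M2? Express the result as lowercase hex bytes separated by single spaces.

Since E_a ⊕ E_b = M1 ⊕ M2, XORing with the guessed M1 bytes yields the corresponding M2 bytes: M2 = (E_a ⊕ E_b) ⊕ M1.
byte 0: bf xor 72 = cd
byte 1: 6c xor 65 = 09
byte 2: aa xor 62 = c8
byte 3: e8 xor 6f = 87
byte 4: 42 xor 6f = 2d
byte 5: ea xor 74 = 9e
byte 6: c2 xor 20 = e2
byte 7: b6 xor 61 = d7

cd 09 c8 87 2d 9e e2 d7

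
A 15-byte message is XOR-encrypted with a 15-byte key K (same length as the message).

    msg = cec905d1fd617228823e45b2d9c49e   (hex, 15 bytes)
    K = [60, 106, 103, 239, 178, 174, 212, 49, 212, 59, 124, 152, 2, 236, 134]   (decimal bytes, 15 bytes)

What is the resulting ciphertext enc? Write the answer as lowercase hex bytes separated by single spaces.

f2 a3 62 3e 4f cf a6 19 56 05 39 2a db 28 18

206 ⊕  60 = 242
201 ⊕ 106 = 163
  5 ⊕ 103 =  98
209 ⊕ 239 =  62
253 ⊕ 178 =  79
 97 ⊕ 174 = 207
114 ⊕ 212 = 166
 40 ⊕  49 =  25
130 ⊕ 212 =  86
 62 ⊕  59 =   5
 69 ⊕ 124 =  57
178 ⊕ 152 =  42
217 ⊕   2 = 219
196 ⊕ 236 =  40
158 ⊕ 134 =  24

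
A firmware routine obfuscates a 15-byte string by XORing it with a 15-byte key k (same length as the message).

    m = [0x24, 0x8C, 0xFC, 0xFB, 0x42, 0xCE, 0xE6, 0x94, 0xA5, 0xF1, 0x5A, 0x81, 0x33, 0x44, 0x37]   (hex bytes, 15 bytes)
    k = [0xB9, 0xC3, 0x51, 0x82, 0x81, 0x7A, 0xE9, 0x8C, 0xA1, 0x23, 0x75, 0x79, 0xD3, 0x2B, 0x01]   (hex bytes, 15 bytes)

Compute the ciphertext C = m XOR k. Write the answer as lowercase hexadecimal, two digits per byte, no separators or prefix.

9d4fad79c3b40f1804d22ff8e06f36

24 ⊕ b9 = 9d
8c ⊕ c3 = 4f
fc ⊕ 51 = ad
fb ⊕ 82 = 79
42 ⊕ 81 = c3
ce ⊕ 7a = b4
e6 ⊕ e9 = 0f
94 ⊕ 8c = 18
a5 ⊕ a1 = 04
f1 ⊕ 23 = d2
5a ⊕ 75 = 2f
81 ⊕ 79 = f8
33 ⊕ d3 = e0
44 ⊕ 2b = 6f
37 ⊕ 01 = 36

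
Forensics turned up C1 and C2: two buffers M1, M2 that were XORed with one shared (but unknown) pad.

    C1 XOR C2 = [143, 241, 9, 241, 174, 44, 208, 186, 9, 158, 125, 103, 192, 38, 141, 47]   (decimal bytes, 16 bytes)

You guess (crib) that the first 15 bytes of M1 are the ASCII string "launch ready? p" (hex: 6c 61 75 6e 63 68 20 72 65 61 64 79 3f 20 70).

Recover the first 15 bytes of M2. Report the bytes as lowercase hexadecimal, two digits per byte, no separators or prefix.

e3907c9fcd44f0c86cff191eff06fd

Since C1 ⊕ C2 = M1 ⊕ M2, XORing with the guessed M1 bytes yields the corresponding M2 bytes: M2 = (C1 ⊕ C2) ⊕ M1.
byte 0: 143 XOR 108 = 227
byte 1: 241 XOR  97 = 144
byte 2:   9 XOR 117 = 124
byte 3: 241 XOR 110 = 159
byte 4: 174 XOR  99 = 205
byte 5:  44 XOR 104 =  68
byte 6: 208 XOR  32 = 240
byte 7: 186 XOR 114 = 200
byte 8:   9 XOR 101 = 108
byte 9: 158 XOR  97 = 255
byte 10: 125 XOR 100 =  25
byte 11: 103 XOR 121 =  30
byte 12: 192 XOR  63 = 255
byte 13:  38 XOR  32 =   6
byte 14: 141 XOR 112 = 253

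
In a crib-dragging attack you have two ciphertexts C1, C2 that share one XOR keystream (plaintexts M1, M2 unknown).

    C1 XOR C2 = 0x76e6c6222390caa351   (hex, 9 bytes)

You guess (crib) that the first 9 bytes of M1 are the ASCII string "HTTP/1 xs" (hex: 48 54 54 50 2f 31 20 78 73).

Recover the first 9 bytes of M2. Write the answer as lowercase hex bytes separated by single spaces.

Since C1 ⊕ C2 = M1 ⊕ M2, XORing with the guessed M1 bytes yields the corresponding M2 bytes: M2 = (C1 ⊕ C2) ⊕ M1.
byte 0: 76 xor 48 = 3e
byte 1: e6 xor 54 = b2
byte 2: c6 xor 54 = 92
byte 3: 22 xor 50 = 72
byte 4: 23 xor 2f = 0c
byte 5: 90 xor 31 = a1
byte 6: ca xor 20 = ea
byte 7: a3 xor 78 = db
byte 8: 51 xor 73 = 22

3e b2 92 72 0c a1 ea db 22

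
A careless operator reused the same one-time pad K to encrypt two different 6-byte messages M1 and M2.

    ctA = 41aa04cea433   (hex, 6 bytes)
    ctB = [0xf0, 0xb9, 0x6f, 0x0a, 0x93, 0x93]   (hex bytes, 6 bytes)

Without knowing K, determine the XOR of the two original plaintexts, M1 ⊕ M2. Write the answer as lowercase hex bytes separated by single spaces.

b1 13 6b c4 37 a0

ctA ⊕ ctB = (M1 ⊕ K) ⊕ (M2 ⊕ K) = M1 ⊕ M2 — the shared key cancels under XOR.
41 ^ f0 = b1
aa ^ b9 = 13
04 ^ 6f = 6b
ce ^ 0a = c4
a4 ^ 93 = 37
33 ^ 93 = a0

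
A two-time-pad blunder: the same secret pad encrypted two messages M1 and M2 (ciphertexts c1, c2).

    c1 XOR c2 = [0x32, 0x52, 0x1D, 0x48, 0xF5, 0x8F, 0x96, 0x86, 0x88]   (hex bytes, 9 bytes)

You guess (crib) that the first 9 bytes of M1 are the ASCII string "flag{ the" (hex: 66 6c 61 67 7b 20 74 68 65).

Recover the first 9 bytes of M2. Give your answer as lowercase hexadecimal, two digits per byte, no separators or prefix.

543e7c2f8eafe2eeed

Since c1 ⊕ c2 = M1 ⊕ M2, XORing with the guessed M1 bytes yields the corresponding M2 bytes: M2 = (c1 ⊕ c2) ⊕ M1.
 50 ^ 102 =  84
 82 ^ 108 =  62
 29 ^  97 = 124
 72 ^ 103 =  47
245 ^ 123 = 142
143 ^  32 = 175
150 ^ 116 = 226
134 ^ 104 = 238
136 ^ 101 = 237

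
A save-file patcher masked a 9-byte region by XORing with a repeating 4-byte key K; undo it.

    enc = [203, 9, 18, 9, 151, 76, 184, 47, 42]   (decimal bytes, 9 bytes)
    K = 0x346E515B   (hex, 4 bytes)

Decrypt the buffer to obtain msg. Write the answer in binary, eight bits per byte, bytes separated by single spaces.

The 4-byte key repeats, so the effective keystream is 34 6e 51 5b 34 6e 51 5b 34.
byte 0: cb ⊕ 34 = ff
byte 1: 09 ⊕ 6e = 67
byte 2: 12 ⊕ 51 = 43
byte 3: 09 ⊕ 5b = 52
byte 4: 97 ⊕ 34 = a3
byte 5: 4c ⊕ 6e = 22
byte 6: b8 ⊕ 51 = e9
byte 7: 2f ⊕ 5b = 74
byte 8: 2a ⊕ 34 = 1e

11111111 01100111 01000011 01010010 10100011 00100010 11101001 01110100 00011110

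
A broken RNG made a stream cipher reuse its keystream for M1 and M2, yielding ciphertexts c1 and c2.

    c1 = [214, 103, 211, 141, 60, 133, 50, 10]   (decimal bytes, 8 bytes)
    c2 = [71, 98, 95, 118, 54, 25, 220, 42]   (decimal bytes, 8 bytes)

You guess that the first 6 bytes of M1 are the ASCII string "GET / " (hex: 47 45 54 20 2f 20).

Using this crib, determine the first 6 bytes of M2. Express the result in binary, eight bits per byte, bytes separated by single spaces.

First, c1 ⊕ c2 = (M1 ⊕ K) ⊕ (M2 ⊕ K) = M1 ⊕ M2, so the key drops out. Then M2 = (M1 ⊕ M2) ⊕ M1 over the first 6 bytes.
byte 0: (d6 XOR 47) XOR 47 = 91 XOR 47 = d6
byte 1: (67 XOR 62) XOR 45 = 05 XOR 45 = 40
byte 2: (d3 XOR 5f) XOR 54 = 8c XOR 54 = d8
byte 3: (8d XOR 76) XOR 20 = fb XOR 20 = db
byte 4: (3c XOR 36) XOR 2f = 0a XOR 2f = 25
byte 5: (85 XOR 19) XOR 20 = 9c XOR 20 = bc

11010110 01000000 11011000 11011011 00100101 10111100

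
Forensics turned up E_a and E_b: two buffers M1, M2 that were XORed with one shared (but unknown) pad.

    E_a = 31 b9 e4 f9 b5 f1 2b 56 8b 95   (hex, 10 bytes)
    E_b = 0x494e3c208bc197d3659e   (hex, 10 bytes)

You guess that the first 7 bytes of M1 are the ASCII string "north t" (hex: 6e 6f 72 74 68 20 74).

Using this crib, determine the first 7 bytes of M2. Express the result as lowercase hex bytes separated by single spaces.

First, E_a ⊕ E_b = (M1 ⊕ K) ⊕ (M2 ⊕ K) = M1 ⊕ M2, so the key drops out. Then M2 = (M1 ⊕ M2) ⊕ M1 over the first 7 bytes.
byte 0: (31 ⊕ 49) ⊕ 6e = 78 ⊕ 6e = 16
byte 1: (b9 ⊕ 4e) ⊕ 6f = f7 ⊕ 6f = 98
byte 2: (e4 ⊕ 3c) ⊕ 72 = d8 ⊕ 72 = aa
byte 3: (f9 ⊕ 20) ⊕ 74 = d9 ⊕ 74 = ad
byte 4: (b5 ⊕ 8b) ⊕ 68 = 3e ⊕ 68 = 56
byte 5: (f1 ⊕ c1) ⊕ 20 = 30 ⊕ 20 = 10
byte 6: (2b ⊕ 97) ⊕ 74 = bc ⊕ 74 = c8

16 98 aa ad 56 10 c8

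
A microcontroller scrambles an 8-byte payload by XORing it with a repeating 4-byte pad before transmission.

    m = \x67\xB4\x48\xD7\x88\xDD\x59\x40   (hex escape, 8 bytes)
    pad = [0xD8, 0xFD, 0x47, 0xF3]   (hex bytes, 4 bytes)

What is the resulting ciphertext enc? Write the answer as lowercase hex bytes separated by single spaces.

bf 49 0f 24 50 20 1e b3

The 4-byte key repeats, so the effective keystream is d8 fd 47 f3 d8 fd 47 f3.
byte 0: 67 ^ d8 = bf
byte 1: b4 ^ fd = 49
byte 2: 48 ^ 47 = 0f
byte 3: d7 ^ f3 = 24
byte 4: 88 ^ d8 = 50
byte 5: dd ^ fd = 20
byte 6: 59 ^ 47 = 1e
byte 7: 40 ^ f3 = b3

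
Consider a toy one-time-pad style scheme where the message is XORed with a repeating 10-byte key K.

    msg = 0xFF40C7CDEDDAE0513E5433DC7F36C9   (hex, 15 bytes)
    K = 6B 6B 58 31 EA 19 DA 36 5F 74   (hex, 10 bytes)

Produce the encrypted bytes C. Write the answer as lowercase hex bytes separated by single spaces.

94 2b 9f fc 07 c3 3a 67 61 20 58 b7 27 07 23

The 10-byte key repeats, so the effective keystream is 6b 6b 58 31 ea 19 da 36 5f 74 6b 6b 58 31 ea.
byte 0: ff xor 6b = 94
byte 1: 40 xor 6b = 2b
byte 2: c7 xor 58 = 9f
byte 3: cd xor 31 = fc
byte 4: ed xor ea = 07
byte 5: da xor 19 = c3
byte 6: e0 xor da = 3a
byte 7: 51 xor 36 = 67
byte 8: 3e xor 5f = 61
byte 9: 54 xor 74 = 20
byte 10: 33 xor 6b = 58
byte 11: dc xor 6b = b7
byte 12: 7f xor 58 = 27
byte 13: 36 xor 31 = 07
byte 14: c9 xor ea = 23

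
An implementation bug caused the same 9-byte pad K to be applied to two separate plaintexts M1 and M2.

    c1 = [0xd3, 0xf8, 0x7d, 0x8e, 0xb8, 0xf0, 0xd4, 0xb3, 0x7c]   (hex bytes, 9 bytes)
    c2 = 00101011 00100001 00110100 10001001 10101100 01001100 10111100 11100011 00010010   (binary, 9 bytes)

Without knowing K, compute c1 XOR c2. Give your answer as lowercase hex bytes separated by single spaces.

f8 d9 49 07 14 bc 68 50 6e

c1 ⊕ c2 = (M1 ⊕ K) ⊕ (M2 ⊕ K) = M1 ⊕ M2 — the shared key cancels under XOR.
d3 xor 2b = f8
f8 xor 21 = d9
7d xor 34 = 49
8e xor 89 = 07
b8 xor ac = 14
f0 xor 4c = bc
d4 xor bc = 68
b3 xor e3 = 50
7c xor 12 = 6e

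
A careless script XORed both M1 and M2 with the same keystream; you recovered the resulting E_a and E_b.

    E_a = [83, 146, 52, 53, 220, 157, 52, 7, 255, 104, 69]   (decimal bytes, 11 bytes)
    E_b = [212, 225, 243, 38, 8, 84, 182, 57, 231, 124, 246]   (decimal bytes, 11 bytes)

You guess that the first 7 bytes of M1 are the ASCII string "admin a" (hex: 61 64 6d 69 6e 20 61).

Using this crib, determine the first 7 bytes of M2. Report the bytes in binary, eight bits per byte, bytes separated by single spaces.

First, E_a ⊕ E_b = (M1 ⊕ K) ⊕ (M2 ⊕ K) = M1 ⊕ M2, so the key drops out. Then M2 = (M1 ⊕ M2) ⊕ M1 over the first 7 bytes.
byte 0: (53 XOR d4) XOR 61 = 87 XOR 61 = e6
byte 1: (92 XOR e1) XOR 64 = 73 XOR 64 = 17
byte 2: (34 XOR f3) XOR 6d = c7 XOR 6d = aa
byte 3: (35 XOR 26) XOR 69 = 13 XOR 69 = 7a
byte 4: (dc XOR 08) XOR 6e = d4 XOR 6e = ba
byte 5: (9d XOR 54) XOR 20 = c9 XOR 20 = e9
byte 6: (34 XOR b6) XOR 61 = 82 XOR 61 = e3

11100110 00010111 10101010 01111010 10111010 11101001 11100011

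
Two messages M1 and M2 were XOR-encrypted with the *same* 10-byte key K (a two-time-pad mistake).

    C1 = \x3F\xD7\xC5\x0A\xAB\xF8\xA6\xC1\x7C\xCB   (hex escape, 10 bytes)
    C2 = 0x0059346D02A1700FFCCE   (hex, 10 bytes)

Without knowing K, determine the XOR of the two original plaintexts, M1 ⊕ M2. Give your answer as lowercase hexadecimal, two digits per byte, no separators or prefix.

3f8ef167a959d6ce8005

C1 ⊕ C2 = (M1 ⊕ K) ⊕ (M2 ⊕ K) = M1 ⊕ M2 — the shared key cancels under XOR.
 63 xor   0 =  63
215 xor  89 = 142
197 xor  52 = 241
 10 xor 109 = 103
171 xor   2 = 169
248 xor 161 =  89
166 xor 112 = 214
193 xor  15 = 206
124 xor 252 = 128
203 xor 206 =   5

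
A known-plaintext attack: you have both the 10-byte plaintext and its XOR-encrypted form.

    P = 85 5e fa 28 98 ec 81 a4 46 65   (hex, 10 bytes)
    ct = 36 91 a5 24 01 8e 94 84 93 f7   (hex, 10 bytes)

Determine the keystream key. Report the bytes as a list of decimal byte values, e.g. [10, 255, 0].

Since ct = P ⊕ key, XORing both sides with P gives key = P ⊕ ct.
byte 0: 10000101 xor 00110110 = 10110011
byte 1: 01011110 xor 10010001 = 11001111
byte 2: 11111010 xor 10100101 = 01011111
byte 3: 00101000 xor 00100100 = 00001100
byte 4: 10011000 xor 00000001 = 10011001
byte 5: 11101100 xor 10001110 = 01100010
byte 6: 10000001 xor 10010100 = 00010101
byte 7: 10100100 xor 10000100 = 00100000
byte 8: 01000110 xor 10010011 = 11010101
byte 9: 01100101 xor 11110111 = 10010010

[179, 207, 95, 12, 153, 98, 21, 32, 213, 146]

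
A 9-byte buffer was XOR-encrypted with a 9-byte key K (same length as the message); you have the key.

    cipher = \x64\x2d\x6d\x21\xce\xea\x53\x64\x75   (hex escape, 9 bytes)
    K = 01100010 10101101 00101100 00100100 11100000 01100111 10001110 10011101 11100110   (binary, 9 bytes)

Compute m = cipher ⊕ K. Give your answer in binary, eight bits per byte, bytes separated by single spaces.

00000110 10000000 01000001 00000101 00101110 10001101 11011101 11111001 10010011

XOR is its own inverse, so applying the key byte-wise gives the result directly.
01100100 ⊕ 01100010 = 00000110
00101101 ⊕ 10101101 = 10000000
01101101 ⊕ 00101100 = 01000001
00100001 ⊕ 00100100 = 00000101
11001110 ⊕ 11100000 = 00101110
11101010 ⊕ 01100111 = 10001101
01010011 ⊕ 10001110 = 11011101
01100100 ⊕ 10011101 = 11111001
01110101 ⊕ 11100110 = 10010011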